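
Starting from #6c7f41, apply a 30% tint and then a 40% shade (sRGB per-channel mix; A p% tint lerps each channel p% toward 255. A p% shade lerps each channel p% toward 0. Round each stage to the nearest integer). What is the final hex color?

#5b6349

#6c7f41 is rgb(108, 127, 65).
A 30% tint moves each channel 30% toward 255:
  R: 108 + 0.3×(255−108) = 108 + 44.1 = 152.1 → 152
  G: 127 + 0.3×(255−127) = 127 + 38.4 = 165.4 → 165
  B: 65 + 0.3×(255−65) = 65 + 57 = 122 → 122
After the tint: rgb(152, 165, 122) = #98a57a.
Per channel, c → c + 0.4(0 − c):
  R: 152 − 60.8 = 91.2 → 91
  G: 165 + 0.4×(0−165) = 165 − 66 = 99 → 99
  B: 122 − 48.8 = 73.2 → 73
rgb(91, 99, 73) = #5b6349.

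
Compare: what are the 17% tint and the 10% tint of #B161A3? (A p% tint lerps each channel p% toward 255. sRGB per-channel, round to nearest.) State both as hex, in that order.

#B161A3 is rgb(177, 97, 163).
17% tint:
  R: 177 + 13.26 = 190.26 → 190
  G: 97 + 0.17×(255−97) = 97 + 26.86 = 123.86 → 124
  B: 163 + 0.17×(255−163) = 163 + 15.64 = 178.64 → 179
  → #BE7CB3
10% tint:
  R: 177 + 0.1×(255−177) = 177 + 7.8 = 184.8 → 185
  G: 97 + 0.1×(255−97) = 97 + 15.8 = 112.8 → 113
  B: 163 + 0.1×(255−163) = 163 + 9.2 = 172.2 → 172
  → #B971AC

#BE7CB3, #B971AC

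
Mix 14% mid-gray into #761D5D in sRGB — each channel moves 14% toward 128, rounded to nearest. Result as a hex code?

#761D5D is rgb(118, 29, 93).
A 14% tone moves each channel 14% toward 128:
  R: 118 + 1.4 = 119.4 → 119
  G: 29 + 13.86 = 42.86 → 43
  B: 93 + 4.9 = 97.9 → 98
rgb(119, 43, 98) = #772B62.

#772B62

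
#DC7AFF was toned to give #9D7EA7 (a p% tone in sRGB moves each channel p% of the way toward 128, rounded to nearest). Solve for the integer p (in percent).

69%

#DC7AFF is rgb(220, 122, 255); #9D7EA7 is rgb(157, 126, 167).
On the B channel (widest range): 167 ≈ 255 + (p/100)(128 − 255), so p ≈ 100×(167 − 255)/(128 − 255) = -8800/-127 = 69.29.
p = 69 reproduces all three channels after rounding.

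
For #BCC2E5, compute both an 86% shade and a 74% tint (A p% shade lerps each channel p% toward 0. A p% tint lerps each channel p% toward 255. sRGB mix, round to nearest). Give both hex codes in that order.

#BCC2E5 is rgb(188, 194, 229).
86% shade:
  R: 188 − 161.68 = 26.32 → 26
  G: 194 + 0.86×(0−194) = 194 − 166.84 = 27.16 → 27
  B: 229 − 196.94 = 32.06 → 32
  → #1A1B20
74% tint:
  R: 188 + 0.74×(255−188) = 188 + 49.58 = 237.58 → 238
  G: 194 + 45.14 = 239.14 → 239
  B: 229 + 0.74×(255−229) = 229 + 19.24 = 248.24 → 248
  → #EEEFF8

#1A1B20, #EEEFF8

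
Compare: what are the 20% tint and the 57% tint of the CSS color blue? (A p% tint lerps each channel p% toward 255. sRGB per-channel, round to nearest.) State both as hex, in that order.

#3333FF, #9191FF

CSS blue is rgb(0, 0, 255).
20% tint:
  R: 0 + 0.2×(255−0) = 0 + 51 = 51 → 51
  G: 0 + 0.2×(255−0) = 0 + 51 = 51 → 51
  B: 255 + 0.2×(255−255) = 255 + 0 = 255 → 255
  → #3333FF
57% tint:
  R: 0 + 0.57×(255−0) = 0 + 145.35 = 145.35 → 145
  G: 0 + 0.57×(255−0) = 0 + 145.35 = 145.35 → 145
  B: 255 + 0 = 255 → 255
  → #9191FF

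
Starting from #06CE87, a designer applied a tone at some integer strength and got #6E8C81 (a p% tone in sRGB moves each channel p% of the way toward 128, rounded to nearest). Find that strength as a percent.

#06CE87 is rgb(6, 206, 135); #6E8C81 is rgb(110, 140, 129).
On the R channel (widest range): 110 ≈ 6 + (p/100)(128 − 6), so p ≈ 100×(110 − 6)/(128 − 6) = 10400/122 = 85.25.
p = 85 reproduces all three channels after rounding.

85%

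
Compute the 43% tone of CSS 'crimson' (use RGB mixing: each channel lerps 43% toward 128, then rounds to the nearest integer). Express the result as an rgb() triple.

rgb(180, 66, 89)

CSS crimson is rgb(220, 20, 60).
Lerp each channel 43% toward 128:
  R: 220 + 0.43×(128−220) = 220 − 39.56 = 180.44 → 180
  G: 20 + 0.43×(128−20) = 20 + 46.44 = 66.44 → 66
  B: 60 + 0.43×(128−60) = 60 + 29.24 = 89.24 → 89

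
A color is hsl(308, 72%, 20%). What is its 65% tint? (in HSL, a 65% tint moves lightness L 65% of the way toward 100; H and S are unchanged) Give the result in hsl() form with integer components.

L moves 65% from 20 toward 100: 20 + 52 = 72 → 72.
H and S are unchanged.

hsl(308, 72%, 72%)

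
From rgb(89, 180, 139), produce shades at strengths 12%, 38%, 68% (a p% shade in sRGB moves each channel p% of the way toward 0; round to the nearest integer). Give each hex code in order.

12%: (89 − 10.68 = 78.32→78, 180 − 21.6 = 158.4→158, 139 − 16.68 = 122.32→122) → #4E9E7A
38%: (89 − 33.82 = 55.18→55, 180 − 68.4 = 111.6→112, 139 − 52.82 = 86.18→86) → #377056
68%: (89 − 60.52 = 28.48→28, 180 − 122.4 = 57.6→58, 139 − 94.52 = 44.48→44) → #1C3A2C

#4E9E7A, #377056, #1C3A2C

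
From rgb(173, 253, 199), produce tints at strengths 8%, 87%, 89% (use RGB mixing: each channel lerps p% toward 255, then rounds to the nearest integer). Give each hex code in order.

#B4FDCB, #F4FFF8, #F6FFF9

8%: (173 + 6.56 = 179.56→180, 253→253, 199 + 4.48 = 203.48→203) → #B4FDCB
87%: (173 + 71.34 = 244.34→244, 253 + 1.74 = 254.74→255, 199 + 48.72 = 247.72→248) → #F4FFF8
89%: (173 + 72.98 = 245.98→246, 253 + 1.78 = 254.78→255, 199 + 49.84 = 248.84→249) → #F6FFF9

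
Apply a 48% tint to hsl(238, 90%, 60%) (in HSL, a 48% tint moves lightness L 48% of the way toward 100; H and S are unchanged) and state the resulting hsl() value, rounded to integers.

L moves 48% from 60 toward 100: 60 + 19.2 = 79.2 → 79.
H and S are unchanged.

hsl(238, 90%, 79%)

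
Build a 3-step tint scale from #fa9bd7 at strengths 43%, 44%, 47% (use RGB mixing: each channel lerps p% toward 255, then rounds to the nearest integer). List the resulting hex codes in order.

#fcc6e8, #fcc7e9, #fccaea

#fa9bd7 is rgb(250, 155, 215).
43%: (250 + 2.15 = 252.15→252, 155 + 43 = 198→198, 215 + 17.2 = 232.2→232) → #fcc6e8
44%: (250 + 2.2 = 252.2→252, 155 + 44 = 199→199, 215 + 17.6 = 232.6→233) → #fcc7e9
47%: (250 + 2.35 = 252.35→252, 155 + 47 = 202→202, 215 + 18.8 = 233.8→234) → #fccaea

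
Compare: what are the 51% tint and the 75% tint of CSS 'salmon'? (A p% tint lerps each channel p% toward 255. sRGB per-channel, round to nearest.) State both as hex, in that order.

#FDC1BA, #FEDFDC

CSS salmon is rgb(250, 128, 114).
51% tint:
  R: 250 + 0.51×(255−250) = 250 + 2.55 = 252.55 → 253
  G: 128 + 64.77 = 192.77 → 193
  B: 114 + 71.91 = 185.91 → 186
  → #FDC1BA
75% tint:
  R: 250 + 0.75×(255−250) = 250 + 3.75 = 253.75 → 254
  G: 128 + 0.75×(255−128) = 128 + 95.25 = 223.25 → 223
  B: 114 + 0.75×(255−114) = 114 + 105.75 = 219.75 → 220
  → #FEDFDC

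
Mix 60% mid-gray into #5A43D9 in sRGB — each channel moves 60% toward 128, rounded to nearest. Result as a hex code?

#5A43D9 is rgb(90, 67, 217).
Per channel, c → c + 0.6(128 − c):
  R: 90 + 22.8 = 112.8 → 113
  G: 67 + 36.6 = 103.6 → 104
  B: 217 − 53.4 = 163.6 → 164
rgb(113, 104, 164) = #7168A4.

#7168A4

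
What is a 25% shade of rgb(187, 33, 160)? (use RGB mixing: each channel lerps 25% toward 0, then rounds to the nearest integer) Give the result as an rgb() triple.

Per channel, c → c + 0.25(0 − c):
  R: 187 + 0.25×(0−187) = 187 − 46.75 = 140.25 → 140
  G: 33 − 8.25 = 24.75 → 25
  B: 160 − 40 = 120 → 120

rgb(140, 25, 120)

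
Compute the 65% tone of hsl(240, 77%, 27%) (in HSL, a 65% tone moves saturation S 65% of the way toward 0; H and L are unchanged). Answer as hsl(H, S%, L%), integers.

hsl(240, 27%, 27%)

S moves 65% from 77 toward 0: 77 − 50.05 = 26.95 → 27.
H and L are unchanged.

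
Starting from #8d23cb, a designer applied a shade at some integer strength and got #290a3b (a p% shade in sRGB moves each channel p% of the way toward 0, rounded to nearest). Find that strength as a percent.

#8d23cb is rgb(141, 35, 203); #290a3b is rgb(41, 10, 59).
On the B channel (widest range): 59 ≈ 203 + (p/100)(0 − 203), so p ≈ 100×(59 − 203)/(0 − 203) = -14400/-203 = 70.94.
p = 71 reproduces all three channels after rounding.

71%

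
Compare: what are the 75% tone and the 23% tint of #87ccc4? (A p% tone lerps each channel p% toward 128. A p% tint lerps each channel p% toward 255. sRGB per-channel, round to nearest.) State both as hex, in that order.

#87ccc4 is rgb(135, 204, 196).
75% tone:
  R: 135 − 5.25 = 129.75 → 130
  G: 204 + 0.75×(128−204) = 204 − 57 = 147 → 147
  B: 196 − 51 = 145 → 145
  → #829391
23% tint:
  R: 135 + 0.23×(255−135) = 135 + 27.6 = 162.6 → 163
  G: 204 + 11.73 = 215.73 → 216
  B: 196 + 0.23×(255−196) = 196 + 13.57 = 209.57 → 210
  → #a3d8d2

#829391, #a3d8d2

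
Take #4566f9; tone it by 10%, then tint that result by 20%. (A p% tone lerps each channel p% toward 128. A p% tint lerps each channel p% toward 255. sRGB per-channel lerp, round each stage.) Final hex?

#4566f9 is rgb(69, 102, 249).
Per channel, c → c + 0.1(128 − c):
  R: 69 + 0.1×(128−69) = 69 + 5.9 = 74.9 → 75
  G: 102 + 2.6 = 104.6 → 105
  B: 249 − 12.1 = 236.9 → 237
After the tone: rgb(75, 105, 237) = #4b69ed.
Per channel, c → c + 0.2(255 − c):
  R: 75 + 0.2×(255−75) = 75 + 36 = 111 → 111
  G: 105 + 0.2×(255−105) = 105 + 30 = 135 → 135
  B: 237 + 0.2×(255−237) = 237 + 3.6 = 240.6 → 241
rgb(111, 135, 241) = #6f87f1.

#6f87f1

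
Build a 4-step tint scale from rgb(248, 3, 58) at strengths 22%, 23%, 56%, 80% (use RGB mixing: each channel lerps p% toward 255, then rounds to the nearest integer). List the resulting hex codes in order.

22%: (248 + 1.54 = 249.54→250, 3 + 55.44 = 58.44→58, 58 + 43.34 = 101.34→101) → #fa3a65
23%: (248 + 1.61 = 249.61→250, 3 + 57.96 = 60.96→61, 58 + 45.31 = 103.31→103) → #fa3d67
56%: (248 + 3.92 = 251.92→252, 3 + 141.12 = 144.12→144, 58 + 110.32 = 168.32→168) → #fc90a8
80%: (248 + 5.6 = 253.6→254, 3 + 201.6 = 204.6→205, 58 + 157.6 = 215.6→216) → #fecdd8

#fa3a65, #fa3d67, #fc90a8, #fecdd8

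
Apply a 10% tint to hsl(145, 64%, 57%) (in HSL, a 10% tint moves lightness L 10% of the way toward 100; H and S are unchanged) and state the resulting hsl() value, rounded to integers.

hsl(145, 64%, 61%)

L moves 10% from 57 toward 100: 57 + 4.3 = 61.3 → 61.
H and S are unchanged.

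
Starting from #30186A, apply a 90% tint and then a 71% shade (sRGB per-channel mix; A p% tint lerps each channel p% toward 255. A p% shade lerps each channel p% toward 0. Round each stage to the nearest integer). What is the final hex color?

#30186A is rgb(48, 24, 106).
Lerp each channel 90% toward 255:
  R: 48 + 186.3 = 234.3 → 234
  G: 24 + 0.9×(255−24) = 24 + 207.9 = 231.9 → 232
  B: 106 + 0.9×(255−106) = 106 + 134.1 = 240.1 → 240
After the tint: rgb(234, 232, 240) = #EAE8F0.
A 71% shade moves each channel 71% toward 0:
  R: 234 + 0.71×(0−234) = 234 − 166.14 = 67.86 → 68
  G: 232 − 164.72 = 67.28 → 67
  B: 240 − 170.4 = 69.6 → 70
rgb(68, 67, 70) = #444346.

#444346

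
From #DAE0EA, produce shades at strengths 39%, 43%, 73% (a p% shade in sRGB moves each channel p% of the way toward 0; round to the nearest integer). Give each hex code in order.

#DAE0EA is rgb(218, 224, 234).
39%: (218 − 85.02 = 132.98→133, 224 − 87.36 = 136.64→137, 234 − 91.26 = 142.74→143) → #85898F
43%: (218 − 93.74 = 124.26→124, 224 − 96.32 = 127.68→128, 234 − 100.62 = 133.38→133) → #7C8085
73%: (218 − 159.14 = 58.86→59, 224 − 163.52 = 60.48→60, 234 − 170.82 = 63.18→63) → #3B3C3F

#85898F, #7C8085, #3B3C3F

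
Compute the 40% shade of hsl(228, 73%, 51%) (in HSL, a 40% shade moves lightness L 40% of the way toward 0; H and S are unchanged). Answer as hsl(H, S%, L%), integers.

hsl(228, 73%, 31%)

L moves 40% from 51 toward 0: 51 − 20.4 = 30.6 → 31.
H and S are unchanged.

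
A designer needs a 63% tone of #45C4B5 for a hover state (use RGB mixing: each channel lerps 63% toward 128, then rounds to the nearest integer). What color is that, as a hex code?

#6A9994

#45C4B5 is rgb(69, 196, 181).
Lerp each channel 63% toward 128:
  R: 69 + 0.63×(128−69) = 69 + 37.17 = 106.17 → 106
  G: 196 + 0.63×(128−196) = 196 − 42.84 = 153.16 → 153
  B: 181 + 0.63×(128−181) = 181 − 33.39 = 147.61 → 148
rgb(106, 153, 148) = #6A9994.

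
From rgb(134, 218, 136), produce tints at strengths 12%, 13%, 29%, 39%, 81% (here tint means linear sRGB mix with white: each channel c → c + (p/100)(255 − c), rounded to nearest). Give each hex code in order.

12%: (134 + 14.52 = 148.52→149, 218 + 4.44 = 222.44→222, 136 + 14.28 = 150.28→150) → #95DE96
13%: (134 + 15.73 = 149.73→150, 218 + 4.81 = 222.81→223, 136 + 15.47 = 151.47→151) → #96DF97
29%: (134 + 35.09 = 169.09→169, 218 + 10.73 = 228.73→229, 136 + 34.51 = 170.51→171) → #A9E5AB
39%: (134 + 47.19 = 181.19→181, 218 + 14.43 = 232.43→232, 136 + 46.41 = 182.41→182) → #B5E8B6
81%: (134 + 98.01 = 232.01→232, 218 + 29.97 = 247.97→248, 136 + 96.39 = 232.39→232) → #E8F8E8

#95DE96, #96DF97, #A9E5AB, #B5E8B6, #E8F8E8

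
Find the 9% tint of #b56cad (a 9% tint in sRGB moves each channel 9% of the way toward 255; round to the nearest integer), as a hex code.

#b56cad is rgb(181, 108, 173).
A 9% tint moves each channel 9% toward 255:
  R: 181 + 0.09×(255−181) = 181 + 6.66 = 187.66 → 188
  G: 108 + 0.09×(255−108) = 108 + 13.23 = 121.23 → 121
  B: 173 + 0.09×(255−173) = 173 + 7.38 = 180.38 → 180
rgb(188, 121, 180) = #bc79b4.

#bc79b4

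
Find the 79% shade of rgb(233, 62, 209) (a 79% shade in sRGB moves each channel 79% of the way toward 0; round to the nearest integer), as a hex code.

Lerp each channel 79% toward 0:
  R: 233 + 0.79×(0−233) = 233 − 184.07 = 48.93 → 49
  G: 62 + 0.79×(0−62) = 62 − 48.98 = 13.02 → 13
  B: 209 + 0.79×(0−209) = 209 − 165.11 = 43.89 → 44
rgb(49, 13, 44) = #310d2c.

#310d2c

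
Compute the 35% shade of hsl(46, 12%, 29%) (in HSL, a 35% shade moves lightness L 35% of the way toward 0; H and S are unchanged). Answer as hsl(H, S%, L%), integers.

hsl(46, 12%, 19%)

L moves 35% from 29 toward 0: 29 − 10.15 = 18.85 → 19.
H and S are unchanged.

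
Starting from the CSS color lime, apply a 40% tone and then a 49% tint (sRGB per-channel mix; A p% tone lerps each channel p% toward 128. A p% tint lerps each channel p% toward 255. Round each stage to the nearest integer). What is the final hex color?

#97e597

CSS lime is rgb(0, 255, 0).
Per channel, c → c + 0.4(128 − c):
  R: 0 + 0.4×(128−0) = 0 + 51.2 = 51.2 → 51
  G: 255 + 0.4×(128−255) = 255 − 50.8 = 204.2 → 204
  B: 0 + 0.4×(128−0) = 0 + 51.2 = 51.2 → 51
After the tone: rgb(51, 204, 51) = #33cc33.
Per channel, c → c + 0.49(255 − c):
  R: 51 + 99.96 = 150.96 → 151
  G: 204 + 0.49×(255−204) = 204 + 24.99 = 228.99 → 229
  B: 51 + 0.49×(255−51) = 51 + 99.96 = 150.96 → 151
rgb(151, 229, 151) = #97e597.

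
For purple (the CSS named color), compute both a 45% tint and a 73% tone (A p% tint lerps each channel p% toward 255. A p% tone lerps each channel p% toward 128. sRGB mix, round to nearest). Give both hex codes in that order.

#b973b9, #805d80

CSS purple is rgb(128, 0, 128).
45% tint:
  R: 128 + 0.45×(255−128) = 128 + 57.15 = 185.15 → 185
  G: 0 + 0.45×(255−0) = 0 + 114.75 = 114.75 → 115
  B: 128 + 57.15 = 185.15 → 185
  → #b973b9
73% tone:
  R: 128 + 0.73×(128−128) = 128 + 0 = 128 → 128
  G: 0 + 93.44 = 93.44 → 93
  B: 128 + 0.73×(128−128) = 128 + 0 = 128 → 128
  → #805d80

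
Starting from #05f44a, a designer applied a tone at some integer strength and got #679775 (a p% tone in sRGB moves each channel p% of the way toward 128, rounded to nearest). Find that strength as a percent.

#05f44a is rgb(5, 244, 74); #679775 is rgb(103, 151, 117).
On the R channel (widest range): 103 ≈ 5 + (p/100)(128 − 5), so p ≈ 100×(103 − 5)/(128 − 5) = 9800/123 = 79.67.
p = 80 reproduces all three channels after rounding.

80%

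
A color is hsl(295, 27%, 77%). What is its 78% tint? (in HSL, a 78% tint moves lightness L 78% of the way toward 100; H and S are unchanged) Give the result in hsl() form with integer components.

hsl(295, 27%, 95%)

L moves 78% from 77 toward 100: 77 + 17.94 = 94.94 → 95.
H and S are unchanged.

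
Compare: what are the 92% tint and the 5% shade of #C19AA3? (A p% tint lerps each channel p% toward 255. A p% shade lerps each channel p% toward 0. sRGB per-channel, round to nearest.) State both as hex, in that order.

#FAF7F8, #B7929B

#C19AA3 is rgb(193, 154, 163).
92% tint:
  R: 193 + 57.04 = 250.04 → 250
  G: 154 + 0.92×(255−154) = 154 + 92.92 = 246.92 → 247
  B: 163 + 0.92×(255−163) = 163 + 84.64 = 247.64 → 248
  → #FAF7F8
5% shade:
  R: 193 + 0.05×(0−193) = 193 − 9.65 = 183.35 → 183
  G: 154 + 0.05×(0−154) = 154 − 7.7 = 146.3 → 146
  B: 163 − 8.15 = 154.85 → 155
  → #B7929B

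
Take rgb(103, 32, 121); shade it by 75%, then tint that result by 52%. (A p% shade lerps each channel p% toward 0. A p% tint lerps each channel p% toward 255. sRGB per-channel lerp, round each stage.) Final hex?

#918893

Per channel, c → c + 0.75(0 − c):
  R: 103 − 77.25 = 25.75 → 26
  G: 32 + 0.75×(0−32) = 32 − 24 = 8 → 8
  B: 121 + 0.75×(0−121) = 121 − 90.75 = 30.25 → 30
After the shade: rgb(26, 8, 30) = #1a081e.
Per channel, c → c + 0.52(255 − c):
  R: 26 + 119.08 = 145.08 → 145
  G: 8 + 0.52×(255−8) = 8 + 128.44 = 136.44 → 136
  B: 30 + 0.52×(255−30) = 30 + 117 = 147 → 147
rgb(145, 136, 147) = #918893.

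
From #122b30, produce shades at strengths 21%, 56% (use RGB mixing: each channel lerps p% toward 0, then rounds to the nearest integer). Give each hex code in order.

#0e2226, #081315

#122b30 is rgb(18, 43, 48).
21%: (18 − 3.78 = 14.22→14, 43 − 9.03 = 33.97→34, 48 − 10.08 = 37.92→38) → #0e2226
56%: (18 − 10.08 = 7.92→8, 43 − 24.08 = 18.92→19, 48 − 26.88 = 21.12→21) → #081315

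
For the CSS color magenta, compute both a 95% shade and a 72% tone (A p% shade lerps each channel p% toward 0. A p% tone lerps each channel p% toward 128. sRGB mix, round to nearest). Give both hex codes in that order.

#0d000d, #a45ca4

CSS magenta is rgb(255, 0, 255).
95% shade:
  R: 255 + 0.95×(0−255) = 255 − 242.25 = 12.75 → 13
  G: 0 + 0 = 0 → 0
  B: 255 + 0.95×(0−255) = 255 − 242.25 = 12.75 → 13
  → #0d000d
72% tone:
  R: 255 − 91.44 = 163.56 → 164
  G: 0 + 92.16 = 92.16 → 92
  B: 255 + 0.72×(128−255) = 255 − 91.44 = 163.56 → 164
  → #a45ca4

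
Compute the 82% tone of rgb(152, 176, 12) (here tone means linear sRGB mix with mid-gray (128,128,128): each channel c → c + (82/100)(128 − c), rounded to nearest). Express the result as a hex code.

An 82% tone moves each channel 82% toward 128:
  R: 152 + 0.82×(128−152) = 152 − 19.68 = 132.32 → 132
  G: 176 − 39.36 = 136.64 → 137
  B: 12 + 0.82×(128−12) = 12 + 95.12 = 107.12 → 107
rgb(132, 137, 107) = #84896B.

#84896B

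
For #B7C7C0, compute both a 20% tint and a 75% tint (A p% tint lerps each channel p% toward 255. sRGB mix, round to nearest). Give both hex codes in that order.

#C5D2CD, #EDF1EF

#B7C7C0 is rgb(183, 199, 192).
20% tint:
  R: 183 + 14.4 = 197.4 → 197
  G: 199 + 11.2 = 210.2 → 210
  B: 192 + 0.2×(255−192) = 192 + 12.6 = 204.6 → 205
  → #C5D2CD
75% tint:
  R: 183 + 0.75×(255−183) = 183 + 54 = 237 → 237
  G: 199 + 42 = 241 → 241
  B: 192 + 47.25 = 239.25 → 239
  → #EDF1EF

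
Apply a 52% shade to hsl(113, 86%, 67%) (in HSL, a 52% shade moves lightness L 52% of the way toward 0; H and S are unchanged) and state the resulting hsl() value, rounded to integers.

L moves 52% from 67 toward 0: 67 − 34.84 = 32.16 → 32.
H and S are unchanged.

hsl(113, 86%, 32%)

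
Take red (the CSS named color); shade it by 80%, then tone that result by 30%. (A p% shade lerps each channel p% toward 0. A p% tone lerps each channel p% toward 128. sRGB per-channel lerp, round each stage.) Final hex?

#4A2626

CSS red is rgb(255, 0, 0).
An 80% shade moves each channel 80% toward 0:
  R: 255 + 0.8×(0−255) = 255 − 204 = 51 → 51
  G: 0 + 0.8×(0−0) = 0 + 0 = 0 → 0
  B: 0 + 0.8×(0−0) = 0 + 0 = 0 → 0
After the shade: rgb(51, 0, 0) = #330000.
Lerp each channel 30% toward 128:
  R: 51 + 23.1 = 74.1 → 74
  G: 0 + 0.3×(128−0) = 0 + 38.4 = 38.4 → 38
  B: 0 + 0.3×(128−0) = 0 + 38.4 = 38.4 → 38
rgb(74, 38, 38) = #4A2626.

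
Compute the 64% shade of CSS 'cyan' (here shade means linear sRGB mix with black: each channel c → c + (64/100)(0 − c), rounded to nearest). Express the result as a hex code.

#005C5C

CSS cyan is rgb(0, 255, 255).
A 64% shade moves each channel 64% toward 0:
  R: 0 + 0 = 0 → 0
  G: 255 + 0.64×(0−255) = 255 − 163.2 = 91.8 → 92
  B: 255 + 0.64×(0−255) = 255 − 163.2 = 91.8 → 92
rgb(0, 92, 92) = #005C5C.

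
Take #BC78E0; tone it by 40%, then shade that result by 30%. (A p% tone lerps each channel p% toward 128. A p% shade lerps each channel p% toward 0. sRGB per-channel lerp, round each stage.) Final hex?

#BC78E0 is rgb(188, 120, 224).
Per channel, c → c + 0.4(128 − c):
  R: 188 + 0.4×(128−188) = 188 − 24 = 164 → 164
  G: 120 + 0.4×(128−120) = 120 + 3.2 = 123.2 → 123
  B: 224 + 0.4×(128−224) = 224 − 38.4 = 185.6 → 186
After the tone: rgb(164, 123, 186) = #A47BBA.
Per channel, c → c + 0.3(0 − c):
  R: 164 + 0.3×(0−164) = 164 − 49.2 = 114.8 → 115
  G: 123 + 0.3×(0−123) = 123 − 36.9 = 86.1 → 86
  B: 186 − 55.8 = 130.2 → 130
rgb(115, 86, 130) = #735682.

#735682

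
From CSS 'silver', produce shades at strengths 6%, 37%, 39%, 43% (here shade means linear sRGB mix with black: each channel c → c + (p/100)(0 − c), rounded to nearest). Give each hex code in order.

#b4b4b4, #797979, #757575, #6d6d6d

CSS silver is rgb(192, 192, 192).
6%: (192 − 11.52 = 180.48→180, 192 − 11.52 = 180.48→180, 192 − 11.52 = 180.48→180) → #b4b4b4
37%: (192 − 71.04 = 120.96→121, 192 − 71.04 = 120.96→121, 192 − 71.04 = 120.96→121) → #797979
39%: (192 − 74.88 = 117.12→117, 192 − 74.88 = 117.12→117, 192 − 74.88 = 117.12→117) → #757575
43%: (192 − 82.56 = 109.44→109, 192 − 82.56 = 109.44→109, 192 − 82.56 = 109.44→109) → #6d6d6d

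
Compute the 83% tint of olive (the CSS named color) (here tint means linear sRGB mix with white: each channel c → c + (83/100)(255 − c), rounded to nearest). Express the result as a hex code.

CSS olive is rgb(128, 128, 0).
An 83% tint moves each channel 83% toward 255:
  R: 128 + 0.83×(255−128) = 128 + 105.41 = 233.41 → 233
  G: 128 + 105.41 = 233.41 → 233
  B: 0 + 0.83×(255−0) = 0 + 211.65 = 211.65 → 212
rgb(233, 233, 212) = #E9E9D4.

#E9E9D4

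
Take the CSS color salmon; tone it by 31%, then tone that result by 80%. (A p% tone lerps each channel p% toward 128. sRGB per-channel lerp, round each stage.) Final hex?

CSS salmon is rgb(250, 128, 114).
A 31% tone moves each channel 31% toward 128:
  R: 250 + 0.31×(128−250) = 250 − 37.82 = 212.18 → 212
  G: 128 + 0 = 128 → 128
  B: 114 + 0.31×(128−114) = 114 + 4.34 = 118.34 → 118
After the tone: rgb(212, 128, 118) = #D48076.
Lerp each channel 80% toward 128:
  R: 212 + 0.8×(128−212) = 212 − 67.2 = 144.8 → 145
  G: 128 + 0 = 128 → 128
  B: 118 + 8 = 126 → 126
rgb(145, 128, 126) = #91807E.

#91807E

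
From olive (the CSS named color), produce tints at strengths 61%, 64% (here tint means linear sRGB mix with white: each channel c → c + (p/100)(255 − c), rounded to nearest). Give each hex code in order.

CSS olive is rgb(128, 128, 0).
61%: (128 + 77.47 = 205.47→205, 128 + 77.47 = 205.47→205, 0 + 155.55 = 155.55→156) → #CDCD9C
64%: (128 + 81.28 = 209.28→209, 128 + 81.28 = 209.28→209, 0 + 163.2 = 163.2→163) → #D1D1A3

#CDCD9C, #D1D1A3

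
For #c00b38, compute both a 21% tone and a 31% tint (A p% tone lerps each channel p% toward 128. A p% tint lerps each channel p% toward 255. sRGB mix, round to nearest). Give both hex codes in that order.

#b32447, #d45776

#c00b38 is rgb(192, 11, 56).
21% tone:
  R: 192 − 13.44 = 178.56 → 179
  G: 11 + 0.21×(128−11) = 11 + 24.57 = 35.57 → 36
  B: 56 + 0.21×(128−56) = 56 + 15.12 = 71.12 → 71
  → #b32447
31% tint:
  R: 192 + 19.53 = 211.53 → 212
  G: 11 + 0.31×(255−11) = 11 + 75.64 = 86.64 → 87
  B: 56 + 61.69 = 117.69 → 118
  → #d45776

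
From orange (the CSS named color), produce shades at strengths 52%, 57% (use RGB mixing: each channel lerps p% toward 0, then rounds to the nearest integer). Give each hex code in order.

CSS orange is rgb(255, 165, 0).
52%: (255 − 132.6 = 122.4→122, 165 − 85.8 = 79.2→79, 0→0) → #7A4F00
57%: (255 − 145.35 = 109.65→110, 165 − 94.05 = 70.95→71, 0→0) → #6E4700

#7A4F00, #6E4700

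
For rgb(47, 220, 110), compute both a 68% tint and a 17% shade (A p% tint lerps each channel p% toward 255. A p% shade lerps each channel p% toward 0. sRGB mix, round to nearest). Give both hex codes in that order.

68% tint:
  R: 47 + 141.44 = 188.44 → 188
  G: 220 + 0.68×(255−220) = 220 + 23.8 = 243.8 → 244
  B: 110 + 98.6 = 208.6 → 209
  → #BCF4D1
17% shade:
  R: 47 − 7.99 = 39.01 → 39
  G: 220 + 0.17×(0−220) = 220 − 37.4 = 182.6 → 183
  B: 110 + 0.17×(0−110) = 110 − 18.7 = 91.3 → 91
  → #27B75B

#BCF4D1, #27B75B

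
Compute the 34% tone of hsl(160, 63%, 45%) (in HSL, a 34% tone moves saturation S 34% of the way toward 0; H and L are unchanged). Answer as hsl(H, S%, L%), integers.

S moves 34% from 63 toward 0: 63 − 21.42 = 41.58 → 42.
H and L are unchanged.

hsl(160, 42%, 45%)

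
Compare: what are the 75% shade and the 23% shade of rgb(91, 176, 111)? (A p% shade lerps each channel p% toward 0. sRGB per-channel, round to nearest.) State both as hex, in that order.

#172C1C, #468855

75% shade:
  R: 91 + 0.75×(0−91) = 91 − 68.25 = 22.75 → 23
  G: 176 + 0.75×(0−176) = 176 − 132 = 44 → 44
  B: 111 + 0.75×(0−111) = 111 − 83.25 = 27.75 → 28
  → #172C1C
23% shade:
  R: 91 − 20.93 = 70.07 → 70
  G: 176 − 40.48 = 135.52 → 136
  B: 111 + 0.23×(0−111) = 111 − 25.53 = 85.47 → 85
  → #468855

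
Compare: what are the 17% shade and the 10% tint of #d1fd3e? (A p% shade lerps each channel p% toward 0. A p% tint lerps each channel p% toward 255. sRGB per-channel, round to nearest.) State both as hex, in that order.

#add233, #d6fd51

#d1fd3e is rgb(209, 253, 62).
17% shade:
  R: 209 + 0.17×(0−209) = 209 − 35.53 = 173.47 → 173
  G: 253 + 0.17×(0−253) = 253 − 43.01 = 209.99 → 210
  B: 62 − 10.54 = 51.46 → 51
  → #add233
10% tint:
  R: 209 + 0.1×(255−209) = 209 + 4.6 = 213.6 → 214
  G: 253 + 0.2 = 253.2 → 253
  B: 62 + 0.1×(255−62) = 62 + 19.3 = 81.3 → 81
  → #d6fd51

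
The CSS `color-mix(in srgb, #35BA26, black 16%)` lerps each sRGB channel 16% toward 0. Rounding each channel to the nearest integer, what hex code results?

#2D9C20

#35BA26 is rgb(53, 186, 38).
Per channel, c → c + 0.16(0 − c):
  R: 53 + 0.16×(0−53) = 53 − 8.48 = 44.52 → 45
  G: 186 − 29.76 = 156.24 → 156
  B: 38 + 0.16×(0−38) = 38 − 6.08 = 31.92 → 32
rgb(45, 156, 32) = #2D9C20.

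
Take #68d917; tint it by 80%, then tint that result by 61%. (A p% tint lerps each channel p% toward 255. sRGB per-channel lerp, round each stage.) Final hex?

#68d917 is rgb(104, 217, 23).
Per channel, c → c + 0.8(255 − c):
  R: 104 + 120.8 = 224.8 → 225
  G: 217 + 0.8×(255−217) = 217 + 30.4 = 247.4 → 247
  B: 23 + 0.8×(255−23) = 23 + 185.6 = 208.6 → 209
After the tint: rgb(225, 247, 209) = #e1f7d1.
A 61% tint moves each channel 61% toward 255:
  R: 225 + 18.3 = 243.3 → 243
  G: 247 + 0.61×(255−247) = 247 + 4.88 = 251.88 → 252
  B: 209 + 28.06 = 237.06 → 237
rgb(243, 252, 237) = #f3fced.

#f3fced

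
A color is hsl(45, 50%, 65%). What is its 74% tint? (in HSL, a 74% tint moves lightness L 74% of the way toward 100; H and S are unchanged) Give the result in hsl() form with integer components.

hsl(45, 50%, 91%)

L moves 74% from 65 toward 100: 65 + 25.9 = 90.9 → 91.
H and S are unchanged.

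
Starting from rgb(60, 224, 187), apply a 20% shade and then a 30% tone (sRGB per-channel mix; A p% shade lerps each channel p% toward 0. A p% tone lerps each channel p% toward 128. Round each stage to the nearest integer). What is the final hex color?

#48A48F

A 20% shade moves each channel 20% toward 0:
  R: 60 + 0.2×(0−60) = 60 − 12 = 48 → 48
  G: 224 − 44.8 = 179.2 → 179
  B: 187 + 0.2×(0−187) = 187 − 37.4 = 149.6 → 150
After the shade: rgb(48, 179, 150) = #30B396.
Lerp each channel 30% toward 128:
  R: 48 + 0.3×(128−48) = 48 + 24 = 72 → 72
  G: 179 + 0.3×(128−179) = 179 − 15.3 = 163.7 → 164
  B: 150 − 6.6 = 143.4 → 143
rgb(72, 164, 143) = #48A48F.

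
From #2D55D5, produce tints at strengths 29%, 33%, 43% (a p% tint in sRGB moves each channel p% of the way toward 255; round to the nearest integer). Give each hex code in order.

#6A86E1, #728DE3, #879EE7

#2D55D5 is rgb(45, 85, 213).
29%: (45 + 60.9 = 105.9→106, 85 + 49.3 = 134.3→134, 213 + 12.18 = 225.18→225) → #6A86E1
33%: (45 + 69.3 = 114.3→114, 85 + 56.1 = 141.1→141, 213 + 13.86 = 226.86→227) → #728DE3
43%: (45 + 90.3 = 135.3→135, 85 + 73.1 = 158.1→158, 213 + 18.06 = 231.06→231) → #879EE7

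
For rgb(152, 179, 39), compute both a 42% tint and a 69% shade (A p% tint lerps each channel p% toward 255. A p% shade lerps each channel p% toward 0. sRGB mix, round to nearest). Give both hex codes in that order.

#c3d382, #2f370c

42% tint:
  R: 152 + 0.42×(255−152) = 152 + 43.26 = 195.26 → 195
  G: 179 + 0.42×(255−179) = 179 + 31.92 = 210.92 → 211
  B: 39 + 90.72 = 129.72 → 130
  → #c3d382
69% shade:
  R: 152 − 104.88 = 47.12 → 47
  G: 179 + 0.69×(0−179) = 179 − 123.51 = 55.49 → 55
  B: 39 + 0.69×(0−39) = 39 − 26.91 = 12.09 → 12
  → #2f370c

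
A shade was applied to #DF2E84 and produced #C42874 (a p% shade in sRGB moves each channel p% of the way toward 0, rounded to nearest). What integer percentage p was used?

#DF2E84 is rgb(223, 46, 132); #C42874 is rgb(196, 40, 116).
On the R channel (widest range): 196 ≈ 223 + (p/100)(0 − 223), so p ≈ 100×(196 − 223)/(0 − 223) = -2700/-223 = 12.11.
p = 12 reproduces all three channels after rounding.

12%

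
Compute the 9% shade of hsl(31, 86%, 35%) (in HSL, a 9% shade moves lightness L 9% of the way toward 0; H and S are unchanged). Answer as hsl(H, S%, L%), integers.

hsl(31, 86%, 32%)

L moves 9% from 35 toward 0: 35 − 3.15 = 31.85 → 32.
H and S are unchanged.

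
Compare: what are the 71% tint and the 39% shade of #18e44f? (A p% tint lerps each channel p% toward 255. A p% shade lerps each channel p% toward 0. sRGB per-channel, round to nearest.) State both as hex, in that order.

#18e44f is rgb(24, 228, 79).
71% tint:
  R: 24 + 164.01 = 188.01 → 188
  G: 228 + 0.71×(255−228) = 228 + 19.17 = 247.17 → 247
  B: 79 + 124.96 = 203.96 → 204
  → #bcf7cc
39% shade:
  R: 24 + 0.39×(0−24) = 24 − 9.36 = 14.64 → 15
  G: 228 − 88.92 = 139.08 → 139
  B: 79 − 30.81 = 48.19 → 48
  → #0f8b30

#bcf7cc, #0f8b30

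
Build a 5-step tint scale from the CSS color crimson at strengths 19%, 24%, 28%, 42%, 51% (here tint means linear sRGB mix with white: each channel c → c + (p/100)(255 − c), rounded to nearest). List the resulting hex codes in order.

#e34161, #e44c6b, #e65673, #eb778e, #ee8c9f

CSS crimson is rgb(220, 20, 60).
19%: (220 + 6.65 = 226.65→227, 20 + 44.65 = 64.65→65, 60 + 37.05 = 97.05→97) → #e34161
24%: (220 + 8.4 = 228.4→228, 20 + 56.4 = 76.4→76, 60 + 46.8 = 106.8→107) → #e44c6b
28%: (220 + 9.8 = 229.8→230, 20 + 65.8 = 85.8→86, 60 + 54.6 = 114.6→115) → #e65673
42%: (220 + 14.7 = 234.7→235, 20 + 98.7 = 118.7→119, 60 + 81.9 = 141.9→142) → #eb778e
51%: (220 + 17.85 = 237.85→238, 20 + 119.85 = 139.85→140, 60 + 99.45 = 159.45→159) → #ee8c9f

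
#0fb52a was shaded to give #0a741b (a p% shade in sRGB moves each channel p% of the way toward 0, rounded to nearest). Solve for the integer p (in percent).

36%

#0fb52a is rgb(15, 181, 42); #0a741b is rgb(10, 116, 27).
On the G channel (widest range): 116 ≈ 181 + (p/100)(0 − 181), so p ≈ 100×(116 − 181)/(0 − 181) = -6500/-181 = 35.91.
p = 36 reproduces all three channels after rounding.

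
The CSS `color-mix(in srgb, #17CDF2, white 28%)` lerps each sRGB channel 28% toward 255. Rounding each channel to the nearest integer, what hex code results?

#58DBF6

#17CDF2 is rgb(23, 205, 242).
Lerp each channel 28% toward 255:
  R: 23 + 64.96 = 87.96 → 88
  G: 205 + 0.28×(255−205) = 205 + 14 = 219 → 219
  B: 242 + 3.64 = 245.64 → 246
rgb(88, 219, 246) = #58DBF6.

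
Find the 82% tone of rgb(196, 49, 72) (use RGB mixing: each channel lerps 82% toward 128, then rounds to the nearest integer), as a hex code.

An 82% tone moves each channel 82% toward 128:
  R: 196 + 0.82×(128−196) = 196 − 55.76 = 140.24 → 140
  G: 49 + 64.78 = 113.78 → 114
  B: 72 + 45.92 = 117.92 → 118
rgb(140, 114, 118) = #8c7276.

#8c7276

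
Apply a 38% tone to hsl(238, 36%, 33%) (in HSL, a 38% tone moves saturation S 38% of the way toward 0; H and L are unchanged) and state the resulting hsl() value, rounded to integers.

S moves 38% from 36 toward 0: 36 − 13.68 = 22.32 → 22.
H and L are unchanged.

hsl(238, 22%, 33%)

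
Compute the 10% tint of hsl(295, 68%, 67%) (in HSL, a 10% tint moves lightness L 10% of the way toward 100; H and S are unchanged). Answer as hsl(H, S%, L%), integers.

L moves 10% from 67 toward 100: 67 + 3.3 = 70.3 → 70.
H and S are unchanged.

hsl(295, 68%, 70%)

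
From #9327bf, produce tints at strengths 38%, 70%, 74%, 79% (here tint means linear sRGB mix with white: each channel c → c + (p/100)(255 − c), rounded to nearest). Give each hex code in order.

#bc79d7, #dfbeec, #e3c7ee, #e8d2f2

#9327bf is rgb(147, 39, 191).
38%: (147 + 41.04 = 188.04→188, 39 + 82.08 = 121.08→121, 191 + 24.32 = 215.32→215) → #bc79d7
70%: (147 + 75.6 = 222.6→223, 39 + 151.2 = 190.2→190, 191 + 44.8 = 235.8→236) → #dfbeec
74%: (147 + 79.92 = 226.92→227, 39 + 159.84 = 198.84→199, 191 + 47.36 = 238.36→238) → #e3c7ee
79%: (147 + 85.32 = 232.32→232, 39 + 170.64 = 209.64→210, 191 + 50.56 = 241.56→242) → #e8d2f2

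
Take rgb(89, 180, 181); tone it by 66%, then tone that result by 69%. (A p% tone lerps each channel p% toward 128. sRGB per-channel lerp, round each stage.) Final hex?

#7C8686

A 66% tone moves each channel 66% toward 128:
  R: 89 + 0.66×(128−89) = 89 + 25.74 = 114.74 → 115
  G: 180 − 34.32 = 145.68 → 146
  B: 181 + 0.66×(128−181) = 181 − 34.98 = 146.02 → 146
After the tone: rgb(115, 146, 146) = #739292.
A 69% tone moves each channel 69% toward 128:
  R: 115 + 0.69×(128−115) = 115 + 8.97 = 123.97 → 124
  G: 146 + 0.69×(128−146) = 146 − 12.42 = 133.58 → 134
  B: 146 − 12.42 = 133.58 → 134
rgb(124, 134, 134) = #7C8686.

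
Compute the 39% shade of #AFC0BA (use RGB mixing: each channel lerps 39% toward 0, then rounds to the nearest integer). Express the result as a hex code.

#6B7571

#AFC0BA is rgb(175, 192, 186).
A 39% shade moves each channel 39% toward 0:
  R: 175 − 68.25 = 106.75 → 107
  G: 192 − 74.88 = 117.12 → 117
  B: 186 + 0.39×(0−186) = 186 − 72.54 = 113.46 → 113
rgb(107, 117, 113) = #6B7571.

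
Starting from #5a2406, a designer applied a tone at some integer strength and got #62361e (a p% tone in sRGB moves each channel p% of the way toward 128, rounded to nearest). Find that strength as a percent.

#5a2406 is rgb(90, 36, 6); #62361e is rgb(98, 54, 30).
On the B channel (widest range): 30 ≈ 6 + (p/100)(128 − 6), so p ≈ 100×(30 − 6)/(128 − 6) = 2400/122 = 19.67.
p = 20 reproduces all three channels after rounding.

20%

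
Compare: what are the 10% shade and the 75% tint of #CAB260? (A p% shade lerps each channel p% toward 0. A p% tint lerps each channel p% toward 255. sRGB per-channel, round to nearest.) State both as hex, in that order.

#CAB260 is rgb(202, 178, 96).
10% shade:
  R: 202 + 0.1×(0−202) = 202 − 20.2 = 181.8 → 182
  G: 178 − 17.8 = 160.2 → 160
  B: 96 − 9.6 = 86.4 → 86
  → #B6A056
75% tint:
  R: 202 + 0.75×(255−202) = 202 + 39.75 = 241.75 → 242
  G: 178 + 0.75×(255−178) = 178 + 57.75 = 235.75 → 236
  B: 96 + 0.75×(255−96) = 96 + 119.25 = 215.25 → 215
  → #F2ECD7

#B6A056, #F2ECD7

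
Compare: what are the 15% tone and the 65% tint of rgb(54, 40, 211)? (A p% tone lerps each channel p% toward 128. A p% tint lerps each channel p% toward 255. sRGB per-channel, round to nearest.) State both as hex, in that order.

15% tone:
  R: 54 + 0.15×(128−54) = 54 + 11.1 = 65.1 → 65
  G: 40 + 0.15×(128−40) = 40 + 13.2 = 53.2 → 53
  B: 211 − 12.45 = 198.55 → 199
  → #4135C7
65% tint:
  R: 54 + 0.65×(255−54) = 54 + 130.65 = 184.65 → 185
  G: 40 + 0.65×(255−40) = 40 + 139.75 = 179.75 → 180
  B: 211 + 0.65×(255−211) = 211 + 28.6 = 239.6 → 240
  → #B9B4F0

#4135C7, #B9B4F0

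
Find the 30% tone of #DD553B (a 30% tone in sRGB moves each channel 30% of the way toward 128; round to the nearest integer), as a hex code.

#C16250

#DD553B is rgb(221, 85, 59).
Per channel, c → c + 0.3(128 − c):
  R: 221 + 0.3×(128−221) = 221 − 27.9 = 193.1 → 193
  G: 85 + 12.9 = 97.9 → 98
  B: 59 + 20.7 = 79.7 → 80
rgb(193, 98, 80) = #C16250.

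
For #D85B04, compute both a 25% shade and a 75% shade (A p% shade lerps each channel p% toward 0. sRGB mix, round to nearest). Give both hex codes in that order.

#D85B04 is rgb(216, 91, 4).
25% shade:
  R: 216 + 0.25×(0−216) = 216 − 54 = 162 → 162
  G: 91 + 0.25×(0−91) = 91 − 22.75 = 68.25 → 68
  B: 4 + 0.25×(0−4) = 4 − 1 = 3 → 3
  → #A24403
75% shade:
  R: 216 + 0.75×(0−216) = 216 − 162 = 54 → 54
  G: 91 − 68.25 = 22.75 → 23
  B: 4 − 3 = 1 → 1
  → #361701

#A24403, #361701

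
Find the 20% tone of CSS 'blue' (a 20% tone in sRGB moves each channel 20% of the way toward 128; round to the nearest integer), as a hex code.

#1a1ae6

CSS blue is rgb(0, 0, 255).
A 20% tone moves each channel 20% toward 128:
  R: 0 + 0.2×(128−0) = 0 + 25.6 = 25.6 → 26
  G: 0 + 0.2×(128−0) = 0 + 25.6 = 25.6 → 26
  B: 255 − 25.4 = 229.6 → 230
rgb(26, 26, 230) = #1a1ae6.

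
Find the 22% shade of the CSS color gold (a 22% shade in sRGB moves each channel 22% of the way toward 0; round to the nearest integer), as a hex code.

CSS gold is rgb(255, 215, 0).
Lerp each channel 22% toward 0:
  R: 255 + 0.22×(0−255) = 255 − 56.1 = 198.9 → 199
  G: 215 + 0.22×(0−215) = 215 − 47.3 = 167.7 → 168
  B: 0 + 0.22×(0−0) = 0 + 0 = 0 → 0
rgb(199, 168, 0) = #c7a800.

#c7a800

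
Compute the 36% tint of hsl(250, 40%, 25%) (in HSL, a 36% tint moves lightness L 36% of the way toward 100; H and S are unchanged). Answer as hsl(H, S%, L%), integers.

L moves 36% from 25 toward 100: 25 + 27 = 52 → 52.
H and S are unchanged.

hsl(250, 40%, 52%)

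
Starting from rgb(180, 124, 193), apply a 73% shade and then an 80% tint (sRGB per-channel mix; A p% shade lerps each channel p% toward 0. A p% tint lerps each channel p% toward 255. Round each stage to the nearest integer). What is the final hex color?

#d6d3d6

Per channel, c → c + 0.73(0 − c):
  R: 180 + 0.73×(0−180) = 180 − 131.4 = 48.6 → 49
  G: 124 − 90.52 = 33.48 → 33
  B: 193 − 140.89 = 52.11 → 52
After the shade: rgb(49, 33, 52) = #312134.
An 80% tint moves each channel 80% toward 255:
  R: 49 + 0.8×(255−49) = 49 + 164.8 = 213.8 → 214
  G: 33 + 0.8×(255−33) = 33 + 177.6 = 210.6 → 211
  B: 52 + 0.8×(255−52) = 52 + 162.4 = 214.4 → 214
rgb(214, 211, 214) = #d6d3d6.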